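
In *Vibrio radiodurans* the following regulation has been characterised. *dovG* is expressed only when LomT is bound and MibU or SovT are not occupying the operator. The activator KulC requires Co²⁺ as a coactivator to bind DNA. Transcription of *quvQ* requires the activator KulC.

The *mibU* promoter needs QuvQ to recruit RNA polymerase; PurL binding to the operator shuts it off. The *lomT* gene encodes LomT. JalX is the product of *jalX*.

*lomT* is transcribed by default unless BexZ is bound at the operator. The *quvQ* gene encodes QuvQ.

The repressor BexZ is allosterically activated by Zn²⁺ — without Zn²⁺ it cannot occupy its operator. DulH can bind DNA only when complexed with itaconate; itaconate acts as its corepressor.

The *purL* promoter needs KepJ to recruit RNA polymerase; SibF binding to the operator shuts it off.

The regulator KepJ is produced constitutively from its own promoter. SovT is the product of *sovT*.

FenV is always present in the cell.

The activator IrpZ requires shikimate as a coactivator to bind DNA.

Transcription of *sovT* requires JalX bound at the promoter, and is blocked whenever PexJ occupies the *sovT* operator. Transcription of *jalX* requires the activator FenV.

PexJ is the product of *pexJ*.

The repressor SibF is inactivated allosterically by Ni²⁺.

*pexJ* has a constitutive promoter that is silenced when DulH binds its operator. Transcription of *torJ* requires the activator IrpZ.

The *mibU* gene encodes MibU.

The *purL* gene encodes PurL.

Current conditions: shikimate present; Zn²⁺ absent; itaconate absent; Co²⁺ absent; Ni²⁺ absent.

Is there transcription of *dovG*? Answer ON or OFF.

Co²⁺ is absent, so KulC is inactive.
Required activator KulC is absent, so *quvQ* is not transcribed.
So QuvQ is not produced.
Ni²⁺ is absent, so SibF is active.
KepJ is produced constitutively and is active.
With repressor SibF bound, *purL* is not transcribed.
So PurL is not produced.
Required activator QuvQ is absent, so *mibU* is not transcribed.
So MibU is not produced.
FenV is produced constitutively and is active.
No repressor is bound and FenV is active, so *jalX* is transcribed.
So JalX is produced and active.
Itaconate is absent, so DulH is inactive.
With no repressor bound, *pexJ* is transcribed.
So PexJ is produced and active.
With repressor PexJ bound, *sovT* is not transcribed.
So SovT is not produced.
Zn²⁺ is absent, so BexZ is inactive.
With no repressor bound, *lomT* is transcribed.
So LomT is produced and active.
No repressor is bound and LomT is active, so *dovG* is transcribed.

ON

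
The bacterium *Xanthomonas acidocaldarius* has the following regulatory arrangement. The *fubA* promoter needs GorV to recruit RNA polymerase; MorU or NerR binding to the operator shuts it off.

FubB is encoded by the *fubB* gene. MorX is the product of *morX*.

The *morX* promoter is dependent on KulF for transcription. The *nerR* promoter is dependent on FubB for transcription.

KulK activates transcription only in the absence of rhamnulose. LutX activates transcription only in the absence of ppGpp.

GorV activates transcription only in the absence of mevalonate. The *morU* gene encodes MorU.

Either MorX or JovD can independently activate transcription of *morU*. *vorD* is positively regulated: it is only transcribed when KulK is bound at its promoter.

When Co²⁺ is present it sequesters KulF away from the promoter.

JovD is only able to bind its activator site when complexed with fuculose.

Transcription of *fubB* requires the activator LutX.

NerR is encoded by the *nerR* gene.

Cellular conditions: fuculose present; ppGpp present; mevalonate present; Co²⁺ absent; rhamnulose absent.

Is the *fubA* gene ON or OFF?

OFF

Co²⁺ is absent, so KulF is active.
No repressor is bound and KulF is active, so *morX* is transcribed.
So MorX is produced and active.
Fuculose is present, so JovD is active.
Activator MorX is present, so *morU* is transcribed.
So MorU is produced and active.
ppGpp is present, so LutX is inactive.
Required activator LutX is absent, so *fubB* is not transcribed.
So FubB is not produced.
Required activator FubB is absent, so *nerR* is not transcribed.
So NerR is not produced.
Mevalonate is present, so GorV is inactive.
With repressor MorU bound, *fubA* is not transcribed.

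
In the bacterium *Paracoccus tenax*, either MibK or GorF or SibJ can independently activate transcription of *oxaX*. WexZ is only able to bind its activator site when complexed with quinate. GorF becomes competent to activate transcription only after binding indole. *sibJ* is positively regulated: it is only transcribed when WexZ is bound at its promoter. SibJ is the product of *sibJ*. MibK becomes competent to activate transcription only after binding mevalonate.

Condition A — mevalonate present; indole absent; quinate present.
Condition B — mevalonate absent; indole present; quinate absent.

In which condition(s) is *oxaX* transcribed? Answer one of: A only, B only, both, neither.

both

Condition A:
Mevalonate is present, so MibK is active.
Indole is absent, so GorF is inactive.
Quinate is present, so WexZ is active.
No repressor is bound and WexZ is active, so *sibJ* is transcribed.
So SibJ is produced and active.
Activator MibK is present, so *oxaX* is transcribed.
→ *oxaX* is ON in A.
Condition B:
Mevalonate is absent, so MibK is inactive.
Indole is present, so GorF is active.
Quinate is absent, so WexZ is inactive.
Required activator WexZ is absent, so *sibJ* is not transcribed.
So SibJ is not produced.
Activator GorF is present, so *oxaX* is transcribed.
→ *oxaX* is ON in B.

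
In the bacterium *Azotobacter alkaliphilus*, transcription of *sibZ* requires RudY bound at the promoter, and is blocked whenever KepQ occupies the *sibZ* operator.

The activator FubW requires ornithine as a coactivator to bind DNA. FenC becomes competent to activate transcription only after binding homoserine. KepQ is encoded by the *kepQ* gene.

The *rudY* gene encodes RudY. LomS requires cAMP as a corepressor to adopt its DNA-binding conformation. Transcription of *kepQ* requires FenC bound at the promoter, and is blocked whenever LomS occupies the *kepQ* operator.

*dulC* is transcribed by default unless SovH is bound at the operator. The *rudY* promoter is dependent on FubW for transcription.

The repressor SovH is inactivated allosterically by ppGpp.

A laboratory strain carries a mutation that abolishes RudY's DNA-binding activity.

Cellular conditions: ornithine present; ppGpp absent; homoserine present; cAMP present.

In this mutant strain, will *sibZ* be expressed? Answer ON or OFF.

Homoserine is present, so FenC is active.
cAMP is present, so LomS is active.
With repressor LomS bound, *kepQ* is not transcribed.
So KepQ is not produced.
RudY is non-functional in this strain, so it has no effect.
Required activator RudY is absent, so *sibZ* is not transcribed.

OFF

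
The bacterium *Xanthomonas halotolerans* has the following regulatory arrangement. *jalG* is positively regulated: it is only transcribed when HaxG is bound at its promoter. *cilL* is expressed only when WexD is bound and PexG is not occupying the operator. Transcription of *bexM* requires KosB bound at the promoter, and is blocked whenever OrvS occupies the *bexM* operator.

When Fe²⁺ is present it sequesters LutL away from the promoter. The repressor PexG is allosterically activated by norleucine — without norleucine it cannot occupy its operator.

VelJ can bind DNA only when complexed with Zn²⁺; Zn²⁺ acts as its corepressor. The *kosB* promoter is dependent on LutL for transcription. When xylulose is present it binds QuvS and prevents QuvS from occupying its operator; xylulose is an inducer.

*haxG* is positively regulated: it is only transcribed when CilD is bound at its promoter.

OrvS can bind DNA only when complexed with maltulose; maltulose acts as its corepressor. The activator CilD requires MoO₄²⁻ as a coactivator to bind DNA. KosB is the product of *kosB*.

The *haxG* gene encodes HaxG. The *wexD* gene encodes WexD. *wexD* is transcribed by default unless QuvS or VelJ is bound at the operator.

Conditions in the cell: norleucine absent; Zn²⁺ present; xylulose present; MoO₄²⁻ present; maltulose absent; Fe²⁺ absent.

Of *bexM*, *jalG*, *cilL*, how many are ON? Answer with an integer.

2

Fe²⁺ is absent, so LutL is active.
No repressor is bound and LutL is active, so *kosB* is transcribed.
So KosB is produced and active.
Maltulose is absent, so OrvS is inactive.
No repressor is bound and KosB is active, so *bexM* is transcribed.
→ *bexM* is ON.
MoO₄²⁻ is present, so CilD is active.
No repressor is bound and CilD is active, so *haxG* is transcribed.
So HaxG is produced and active.
No repressor is bound and HaxG is active, so *jalG* is transcribed.
→ *jalG* is ON.
Norleucine is absent, so PexG is inactive.
Xylulose is present, so QuvS is inactive.
Zn²⁺ is present, so VelJ is active.
With repressor VelJ bound, *wexD* is not transcribed.
So WexD is not produced.
Required activator WexD is absent, so *cilL* is not transcribed.
→ *cilL* is OFF.
2 of the 3 genes are transcribed.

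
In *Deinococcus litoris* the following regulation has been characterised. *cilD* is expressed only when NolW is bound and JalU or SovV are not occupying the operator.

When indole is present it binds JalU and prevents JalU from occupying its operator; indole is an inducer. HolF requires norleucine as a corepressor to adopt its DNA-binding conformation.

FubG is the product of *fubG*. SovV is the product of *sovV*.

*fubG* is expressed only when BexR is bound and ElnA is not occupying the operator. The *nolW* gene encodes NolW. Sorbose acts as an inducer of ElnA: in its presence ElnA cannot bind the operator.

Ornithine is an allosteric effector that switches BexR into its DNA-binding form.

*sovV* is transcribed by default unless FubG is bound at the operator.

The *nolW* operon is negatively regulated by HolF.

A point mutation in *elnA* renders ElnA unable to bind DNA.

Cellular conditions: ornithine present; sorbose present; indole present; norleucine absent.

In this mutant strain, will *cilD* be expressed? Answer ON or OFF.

Indole is present, so JalU is inactive.
Ornithine is present, so BexR is active.
ElnA is non-functional in this strain, so it has no effect.
No repressor is bound and BexR is active, so *fubG* is transcribed.
So FubG is produced and active.
With repressor FubG bound, *sovV* is not transcribed.
So SovV is not produced.
Norleucine is absent, so HolF is inactive.
With no repressor bound, *nolW* is transcribed.
So NolW is produced and active.
No repressor is bound and NolW is active, so *cilD* is transcribed.

ON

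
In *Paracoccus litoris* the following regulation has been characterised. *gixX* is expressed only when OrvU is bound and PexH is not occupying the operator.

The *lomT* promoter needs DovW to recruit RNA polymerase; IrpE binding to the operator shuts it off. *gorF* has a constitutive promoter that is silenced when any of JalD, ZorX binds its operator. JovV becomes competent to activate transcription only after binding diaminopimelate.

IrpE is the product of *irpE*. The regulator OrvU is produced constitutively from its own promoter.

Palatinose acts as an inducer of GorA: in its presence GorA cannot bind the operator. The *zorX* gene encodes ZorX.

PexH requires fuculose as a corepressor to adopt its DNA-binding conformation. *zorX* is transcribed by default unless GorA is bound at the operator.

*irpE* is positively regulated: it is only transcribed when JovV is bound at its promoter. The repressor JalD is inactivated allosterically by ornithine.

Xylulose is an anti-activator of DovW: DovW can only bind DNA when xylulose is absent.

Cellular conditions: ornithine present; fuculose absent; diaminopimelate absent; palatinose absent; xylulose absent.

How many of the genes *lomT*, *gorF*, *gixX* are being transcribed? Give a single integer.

Xylulose is absent, so DovW is active.
Diaminopimelate is absent, so JovV is inactive.
Required activator JovV is absent, so *irpE* is not transcribed.
So IrpE is not produced.
No repressor is bound and DovW is active, so *lomT* is transcribed.
→ *lomT* is ON.
Ornithine is present, so JalD is inactive.
Palatinose is absent, so GorA is active.
With repressor GorA bound, *zorX* is not transcribed.
So ZorX is not produced.
With no repressor bound, *gorF* is transcribed.
→ *gorF* is ON.
OrvU is produced constitutively and is active.
Fuculose is absent, so PexH is inactive.
No repressor is bound and OrvU is active, so *gixX* is transcribed.
→ *gixX* is ON.
3 of the 3 genes are transcribed.

3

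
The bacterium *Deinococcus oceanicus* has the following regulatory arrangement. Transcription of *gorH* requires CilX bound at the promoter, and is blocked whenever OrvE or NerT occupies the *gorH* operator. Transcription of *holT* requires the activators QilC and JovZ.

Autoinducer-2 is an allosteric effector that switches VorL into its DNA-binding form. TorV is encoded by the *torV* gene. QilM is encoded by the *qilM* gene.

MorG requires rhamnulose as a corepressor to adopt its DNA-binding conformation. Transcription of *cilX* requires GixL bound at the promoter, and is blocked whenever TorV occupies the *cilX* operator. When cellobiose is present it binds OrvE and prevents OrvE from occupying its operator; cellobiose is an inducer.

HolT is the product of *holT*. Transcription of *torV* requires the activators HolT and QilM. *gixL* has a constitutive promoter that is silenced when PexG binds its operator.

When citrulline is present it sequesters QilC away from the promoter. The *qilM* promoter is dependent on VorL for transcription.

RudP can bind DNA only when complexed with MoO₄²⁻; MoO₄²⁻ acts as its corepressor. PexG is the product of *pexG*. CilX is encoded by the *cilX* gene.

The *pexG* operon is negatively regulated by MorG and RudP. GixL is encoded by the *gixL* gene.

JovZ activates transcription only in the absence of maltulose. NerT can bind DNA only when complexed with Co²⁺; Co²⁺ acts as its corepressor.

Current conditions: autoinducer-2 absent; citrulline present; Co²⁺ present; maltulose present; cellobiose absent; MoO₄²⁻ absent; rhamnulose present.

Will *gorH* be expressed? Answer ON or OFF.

OFF

Rhamnulose is present, so MorG is active.
MoO₄²⁻ is absent, so RudP is inactive.
With repressor MorG bound, *pexG* is not transcribed.
So PexG is not produced.
With no repressor bound, *gixL* is transcribed.
So GixL is produced and active.
Citrulline is present, so QilC is inactive.
Maltulose is present, so JovZ is inactive.
Required activator QilC is absent, so *holT* is not transcribed.
So HolT is not produced.
Autoinducer-2 is absent, so VorL is inactive.
Required activator VorL is absent, so *qilM* is not transcribed.
So QilM is not produced.
Required activator HolT is absent, so *torV* is not transcribed.
So TorV is not produced.
No repressor is bound and GixL is active, so *cilX* is transcribed.
So CilX is produced and active.
Cellobiose is absent, so OrvE is active.
Co²⁺ is present, so NerT is active.
With repressor OrvE bound, *gorH* is not transcribed.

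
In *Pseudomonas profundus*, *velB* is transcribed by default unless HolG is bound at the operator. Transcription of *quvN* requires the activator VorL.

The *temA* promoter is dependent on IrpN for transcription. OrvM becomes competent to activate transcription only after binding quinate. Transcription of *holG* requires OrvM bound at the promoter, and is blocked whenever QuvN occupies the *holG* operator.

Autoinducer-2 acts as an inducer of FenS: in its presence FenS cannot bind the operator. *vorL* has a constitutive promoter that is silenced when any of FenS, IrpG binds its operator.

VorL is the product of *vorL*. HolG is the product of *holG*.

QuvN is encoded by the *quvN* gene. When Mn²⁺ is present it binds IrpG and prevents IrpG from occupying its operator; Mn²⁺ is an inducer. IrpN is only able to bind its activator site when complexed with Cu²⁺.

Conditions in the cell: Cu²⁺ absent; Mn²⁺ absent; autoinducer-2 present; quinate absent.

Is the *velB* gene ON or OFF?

Autoinducer-2 is present, so FenS is inactive.
Mn²⁺ is absent, so IrpG is active.
With repressor IrpG bound, *vorL* is not transcribed.
So VorL is not produced.
Required activator VorL is absent, so *quvN* is not transcribed.
So QuvN is not produced.
Quinate is absent, so OrvM is inactive.
Required activator OrvM is absent, so *holG* is not transcribed.
So HolG is not produced.
With no repressor bound, *velB* is transcribed.

ON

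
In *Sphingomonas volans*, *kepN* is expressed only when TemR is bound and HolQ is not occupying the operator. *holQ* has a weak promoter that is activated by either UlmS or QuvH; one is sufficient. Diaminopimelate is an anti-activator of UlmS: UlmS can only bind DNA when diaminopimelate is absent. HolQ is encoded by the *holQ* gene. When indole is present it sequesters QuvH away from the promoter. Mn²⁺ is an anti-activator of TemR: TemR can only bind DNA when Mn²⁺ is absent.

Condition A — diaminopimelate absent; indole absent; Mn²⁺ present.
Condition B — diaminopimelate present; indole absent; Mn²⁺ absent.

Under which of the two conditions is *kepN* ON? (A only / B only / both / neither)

Condition A:
Diaminopimelate is absent, so UlmS is active.
Indole is absent, so QuvH is active.
Activator UlmS is present, so *holQ* is transcribed.
So HolQ is produced and active.
Mn²⁺ is present, so TemR is inactive.
With repressor HolQ bound, *kepN* is not transcribed.
→ *kepN* is OFF in A.
Condition B:
Diaminopimelate is present, so UlmS is inactive.
Indole is absent, so QuvH is active.
Activator QuvH is present, so *holQ* is transcribed.
So HolQ is produced and active.
Mn²⁺ is absent, so TemR is active.
With repressor HolQ bound, *kepN* is not transcribed.
→ *kepN* is OFF in B.

neither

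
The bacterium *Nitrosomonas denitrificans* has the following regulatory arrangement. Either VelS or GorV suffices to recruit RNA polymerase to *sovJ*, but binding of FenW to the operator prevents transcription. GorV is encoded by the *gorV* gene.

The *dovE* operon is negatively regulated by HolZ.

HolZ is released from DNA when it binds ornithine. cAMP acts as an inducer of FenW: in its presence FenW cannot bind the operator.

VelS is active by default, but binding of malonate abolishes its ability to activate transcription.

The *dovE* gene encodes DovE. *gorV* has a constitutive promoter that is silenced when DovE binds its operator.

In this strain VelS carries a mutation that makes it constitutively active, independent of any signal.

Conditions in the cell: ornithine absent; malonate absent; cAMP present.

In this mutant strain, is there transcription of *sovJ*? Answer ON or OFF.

ON

VelS is constitutively active in this strain.
cAMP is present, so FenW is inactive.
Ornithine is absent, so HolZ is active.
With repressor HolZ bound, *dovE* is not transcribed.
So DovE is not produced.
With no repressor bound, *gorV* is transcribed.
So GorV is produced and active.
Activator VelS is present, so *sovJ* is transcribed.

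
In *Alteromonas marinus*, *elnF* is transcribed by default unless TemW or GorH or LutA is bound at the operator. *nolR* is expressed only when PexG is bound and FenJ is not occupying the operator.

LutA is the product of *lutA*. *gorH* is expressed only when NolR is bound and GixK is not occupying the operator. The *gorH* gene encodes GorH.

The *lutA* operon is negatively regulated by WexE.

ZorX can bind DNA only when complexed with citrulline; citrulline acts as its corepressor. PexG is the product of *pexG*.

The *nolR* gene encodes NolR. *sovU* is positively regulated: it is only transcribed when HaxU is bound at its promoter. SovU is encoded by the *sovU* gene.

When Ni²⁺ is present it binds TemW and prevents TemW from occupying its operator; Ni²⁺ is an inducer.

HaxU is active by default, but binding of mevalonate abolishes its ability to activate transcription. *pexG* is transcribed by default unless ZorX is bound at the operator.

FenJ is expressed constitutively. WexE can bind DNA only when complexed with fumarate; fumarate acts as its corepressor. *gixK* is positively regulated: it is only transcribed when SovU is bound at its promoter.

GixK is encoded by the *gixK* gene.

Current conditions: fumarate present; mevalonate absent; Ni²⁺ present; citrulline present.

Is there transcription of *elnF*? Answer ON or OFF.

ON

Ni²⁺ is present, so TemW is inactive.
Citrulline is present, so ZorX is active.
With repressor ZorX bound, *pexG* is not transcribed.
So PexG is not produced.
FenJ is produced constitutively and is active.
With repressor FenJ bound, *nolR* is not transcribed.
So NolR is not produced.
Mevalonate is absent, so HaxU is active.
No repressor is bound and HaxU is active, so *sovU* is transcribed.
So SovU is produced and active.
No repressor is bound and SovU is active, so *gixK* is transcribed.
So GixK is produced and active.
With repressor GixK bound, *gorH* is not transcribed.
So GorH is not produced.
Fumarate is present, so WexE is active.
With repressor WexE bound, *lutA* is not transcribed.
So LutA is not produced.
With no repressor bound, *elnF* is transcribed.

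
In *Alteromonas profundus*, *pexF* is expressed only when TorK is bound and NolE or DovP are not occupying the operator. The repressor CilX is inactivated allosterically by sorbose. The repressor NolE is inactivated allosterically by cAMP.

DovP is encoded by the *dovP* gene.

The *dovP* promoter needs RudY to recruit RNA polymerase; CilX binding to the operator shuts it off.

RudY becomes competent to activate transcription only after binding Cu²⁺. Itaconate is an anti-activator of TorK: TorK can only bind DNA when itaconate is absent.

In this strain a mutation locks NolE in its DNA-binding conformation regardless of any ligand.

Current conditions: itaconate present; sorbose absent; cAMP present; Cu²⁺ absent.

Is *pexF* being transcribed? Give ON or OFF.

Itaconate is present, so TorK is inactive.
NolE is constitutively active in this strain.
Sorbose is absent, so CilX is active.
Cu²⁺ is absent, so RudY is inactive.
With repressor CilX bound, *dovP* is not transcribed.
So DovP is not produced.
With repressor NolE bound, *pexF* is not transcribed.

OFF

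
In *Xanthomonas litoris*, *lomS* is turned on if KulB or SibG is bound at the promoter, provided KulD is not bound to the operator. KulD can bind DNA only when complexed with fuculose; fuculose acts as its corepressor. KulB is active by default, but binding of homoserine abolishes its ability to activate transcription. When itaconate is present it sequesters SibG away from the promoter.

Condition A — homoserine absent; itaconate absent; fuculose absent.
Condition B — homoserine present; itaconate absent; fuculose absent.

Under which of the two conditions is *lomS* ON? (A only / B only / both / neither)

Condition A:
Homoserine is absent, so KulB is active.
Itaconate is absent, so SibG is active.
Fuculose is absent, so KulD is inactive.
Activator KulB is present, so *lomS* is transcribed.
→ *lomS* is ON in A.
Condition B:
Homoserine is present, so KulB is inactive.
Itaconate is absent, so SibG is active.
Fuculose is absent, so KulD is inactive.
Activator SibG is present, so *lomS* is transcribed.
→ *lomS* is ON in B.

both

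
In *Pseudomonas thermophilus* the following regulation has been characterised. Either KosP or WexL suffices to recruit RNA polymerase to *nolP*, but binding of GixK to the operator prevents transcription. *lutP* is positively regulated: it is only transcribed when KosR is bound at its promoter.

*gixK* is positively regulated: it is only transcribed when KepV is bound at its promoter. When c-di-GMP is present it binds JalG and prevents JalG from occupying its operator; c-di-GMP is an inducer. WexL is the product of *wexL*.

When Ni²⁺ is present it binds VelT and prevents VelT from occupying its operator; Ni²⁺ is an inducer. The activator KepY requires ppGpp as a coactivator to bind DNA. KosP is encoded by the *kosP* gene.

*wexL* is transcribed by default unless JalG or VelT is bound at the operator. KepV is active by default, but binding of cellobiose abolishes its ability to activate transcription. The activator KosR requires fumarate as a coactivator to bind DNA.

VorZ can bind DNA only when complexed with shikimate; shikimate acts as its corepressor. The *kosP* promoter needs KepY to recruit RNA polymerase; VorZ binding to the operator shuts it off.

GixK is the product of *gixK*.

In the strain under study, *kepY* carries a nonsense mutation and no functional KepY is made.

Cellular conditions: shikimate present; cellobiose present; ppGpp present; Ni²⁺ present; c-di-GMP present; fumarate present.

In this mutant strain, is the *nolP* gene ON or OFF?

ON

Cellobiose is present, so KepV is inactive.
Required activator KepV is absent, so *gixK* is not transcribed.
So GixK is not produced.
KepY is non-functional in this strain, so it has no effect.
Shikimate is present, so VorZ is active.
With repressor VorZ bound, *kosP* is not transcribed.
So KosP is not produced.
c-di-GMP is present, so JalG is inactive.
Ni²⁺ is present, so VelT is inactive.
With no repressor bound, *wexL* is transcribed.
So WexL is produced and active.
Activator WexL is present, so *nolP* is transcribed.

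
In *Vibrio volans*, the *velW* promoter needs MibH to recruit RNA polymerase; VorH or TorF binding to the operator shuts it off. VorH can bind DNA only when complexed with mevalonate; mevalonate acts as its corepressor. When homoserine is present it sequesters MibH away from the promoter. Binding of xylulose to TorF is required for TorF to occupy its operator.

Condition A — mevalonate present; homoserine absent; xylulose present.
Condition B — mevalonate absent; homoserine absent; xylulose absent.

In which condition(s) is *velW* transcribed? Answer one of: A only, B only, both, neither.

Condition A:
Mevalonate is present, so VorH is active.
Homoserine is absent, so MibH is active.
Xylulose is present, so TorF is active.
With repressor VorH bound, *velW* is not transcribed.
→ *velW* is OFF in A.
Condition B:
Mevalonate is absent, so VorH is inactive.
Homoserine is absent, so MibH is active.
Xylulose is absent, so TorF is inactive.
No repressor is bound and MibH is active, so *velW* is transcribed.
→ *velW* is ON in B.

B only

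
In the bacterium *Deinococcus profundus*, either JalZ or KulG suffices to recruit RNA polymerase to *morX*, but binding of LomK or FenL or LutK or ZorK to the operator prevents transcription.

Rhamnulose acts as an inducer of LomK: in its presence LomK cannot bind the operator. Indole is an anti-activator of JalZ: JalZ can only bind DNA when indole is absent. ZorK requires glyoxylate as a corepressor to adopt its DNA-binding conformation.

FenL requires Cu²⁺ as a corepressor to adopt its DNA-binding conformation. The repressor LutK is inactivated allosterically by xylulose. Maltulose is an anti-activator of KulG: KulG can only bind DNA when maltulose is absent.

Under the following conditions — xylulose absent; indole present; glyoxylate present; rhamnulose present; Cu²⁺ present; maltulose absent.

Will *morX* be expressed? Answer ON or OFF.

OFF

Rhamnulose is present, so LomK is inactive.
Indole is present, so JalZ is inactive.
Cu²⁺ is present, so FenL is active.
Xylulose is absent, so LutK is active.
Glyoxylate is present, so ZorK is active.
Maltulose is absent, so KulG is active.
With repressor FenL bound, *morX* is not transcribed.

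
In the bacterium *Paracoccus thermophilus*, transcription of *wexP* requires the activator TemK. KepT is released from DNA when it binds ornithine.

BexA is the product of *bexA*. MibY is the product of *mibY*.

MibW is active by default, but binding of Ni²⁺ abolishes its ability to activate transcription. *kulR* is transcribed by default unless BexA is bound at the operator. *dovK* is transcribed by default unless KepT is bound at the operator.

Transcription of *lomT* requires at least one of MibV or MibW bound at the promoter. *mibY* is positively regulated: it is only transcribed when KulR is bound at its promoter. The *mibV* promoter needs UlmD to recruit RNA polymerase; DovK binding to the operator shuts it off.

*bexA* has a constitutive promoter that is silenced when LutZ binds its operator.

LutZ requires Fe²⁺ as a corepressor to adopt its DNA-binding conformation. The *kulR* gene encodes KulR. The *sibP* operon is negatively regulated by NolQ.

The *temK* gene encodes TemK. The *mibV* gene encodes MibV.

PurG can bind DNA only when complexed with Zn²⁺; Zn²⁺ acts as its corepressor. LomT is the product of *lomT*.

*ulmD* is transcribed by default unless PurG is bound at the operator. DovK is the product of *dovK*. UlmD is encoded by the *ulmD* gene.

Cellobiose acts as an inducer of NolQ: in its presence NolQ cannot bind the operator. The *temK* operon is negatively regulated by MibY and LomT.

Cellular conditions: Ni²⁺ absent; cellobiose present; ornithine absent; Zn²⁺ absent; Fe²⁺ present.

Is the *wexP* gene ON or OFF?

OFF

Fe²⁺ is present, so LutZ is active.
With repressor LutZ bound, *bexA* is not transcribed.
So BexA is not produced.
With no repressor bound, *kulR* is transcribed.
So KulR is produced and active.
No repressor is bound and KulR is active, so *mibY* is transcribed.
So MibY is produced and active.
Ornithine is absent, so KepT is active.
With repressor KepT bound, *dovK* is not transcribed.
So DovK is not produced.
Zn²⁺ is absent, so PurG is inactive.
With no repressor bound, *ulmD* is transcribed.
So UlmD is produced and active.
No repressor is bound and UlmD is active, so *mibV* is transcribed.
So MibV is produced and active.
Ni²⁺ is absent, so MibW is active.
Activator MibV is present, so *lomT* is transcribed.
So LomT is produced and active.
With repressor MibY bound, *temK* is not transcribed.
So TemK is not produced.
Required activator TemK is absent, so *wexP* is not transcribed.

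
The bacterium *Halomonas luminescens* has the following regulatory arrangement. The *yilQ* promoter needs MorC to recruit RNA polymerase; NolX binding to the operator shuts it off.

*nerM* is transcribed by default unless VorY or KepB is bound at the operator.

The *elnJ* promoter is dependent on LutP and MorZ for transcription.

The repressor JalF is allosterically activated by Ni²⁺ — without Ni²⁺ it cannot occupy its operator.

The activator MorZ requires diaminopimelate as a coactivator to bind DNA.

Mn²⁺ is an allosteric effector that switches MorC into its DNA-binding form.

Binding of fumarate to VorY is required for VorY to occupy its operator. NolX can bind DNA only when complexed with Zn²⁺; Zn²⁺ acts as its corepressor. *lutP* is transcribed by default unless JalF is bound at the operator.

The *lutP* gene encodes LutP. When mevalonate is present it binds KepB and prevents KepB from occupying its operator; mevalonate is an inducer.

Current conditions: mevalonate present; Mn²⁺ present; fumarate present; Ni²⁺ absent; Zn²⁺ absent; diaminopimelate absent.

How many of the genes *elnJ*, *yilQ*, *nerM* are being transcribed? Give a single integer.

1

Ni²⁺ is absent, so JalF is inactive.
With no repressor bound, *lutP* is transcribed.
So LutP is produced and active.
Diaminopimelate is absent, so MorZ is inactive.
Required activator MorZ is absent, so *elnJ* is not transcribed.
→ *elnJ* is OFF.
Mn²⁺ is present, so MorC is active.
Zn²⁺ is absent, so NolX is inactive.
No repressor is bound and MorC is active, so *yilQ* is transcribed.
→ *yilQ* is ON.
Fumarate is present, so VorY is active.
Mevalonate is present, so KepB is inactive.
With repressor VorY bound, *nerM* is not transcribed.
→ *nerM* is OFF.
1 of the 3 genes is transcribed.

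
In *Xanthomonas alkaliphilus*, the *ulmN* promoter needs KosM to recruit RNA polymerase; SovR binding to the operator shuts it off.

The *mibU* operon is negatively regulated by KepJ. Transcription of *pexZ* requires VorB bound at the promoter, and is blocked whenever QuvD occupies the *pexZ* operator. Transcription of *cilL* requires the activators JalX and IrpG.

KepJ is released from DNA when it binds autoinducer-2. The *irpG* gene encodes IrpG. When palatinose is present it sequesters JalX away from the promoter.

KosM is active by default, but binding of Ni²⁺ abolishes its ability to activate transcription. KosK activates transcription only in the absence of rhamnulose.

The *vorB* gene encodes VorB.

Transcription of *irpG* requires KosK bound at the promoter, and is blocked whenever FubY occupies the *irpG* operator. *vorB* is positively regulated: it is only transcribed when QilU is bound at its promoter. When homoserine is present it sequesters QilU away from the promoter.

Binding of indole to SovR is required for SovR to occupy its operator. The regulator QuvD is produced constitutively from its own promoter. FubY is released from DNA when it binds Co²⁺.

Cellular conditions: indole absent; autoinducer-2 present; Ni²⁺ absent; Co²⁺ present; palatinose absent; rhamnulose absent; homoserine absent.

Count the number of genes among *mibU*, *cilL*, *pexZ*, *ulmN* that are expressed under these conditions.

3

Autoinducer-2 is present, so KepJ is inactive.
With no repressor bound, *mibU* is transcribed.
→ *mibU* is ON.
Palatinose is absent, so JalX is active.
Co²⁺ is present, so FubY is inactive.
Rhamnulose is absent, so KosK is active.
No repressor is bound and KosK is active, so *irpG* is transcribed.
So IrpG is produced and active.
No repressor is bound and JalX and IrpG are active, so *cilL* is transcribed.
→ *cilL* is ON.
Homoserine is absent, so QilU is active.
No repressor is bound and QilU is active, so *vorB* is transcribed.
So VorB is produced and active.
QuvD is produced constitutively and is active.
With repressor QuvD bound, *pexZ* is not transcribed.
→ *pexZ* is OFF.
Ni²⁺ is absent, so KosM is active.
Indole is absent, so SovR is inactive.
No repressor is bound and KosM is active, so *ulmN* is transcribed.
→ *ulmN* is ON.
3 of the 4 genes are transcribed.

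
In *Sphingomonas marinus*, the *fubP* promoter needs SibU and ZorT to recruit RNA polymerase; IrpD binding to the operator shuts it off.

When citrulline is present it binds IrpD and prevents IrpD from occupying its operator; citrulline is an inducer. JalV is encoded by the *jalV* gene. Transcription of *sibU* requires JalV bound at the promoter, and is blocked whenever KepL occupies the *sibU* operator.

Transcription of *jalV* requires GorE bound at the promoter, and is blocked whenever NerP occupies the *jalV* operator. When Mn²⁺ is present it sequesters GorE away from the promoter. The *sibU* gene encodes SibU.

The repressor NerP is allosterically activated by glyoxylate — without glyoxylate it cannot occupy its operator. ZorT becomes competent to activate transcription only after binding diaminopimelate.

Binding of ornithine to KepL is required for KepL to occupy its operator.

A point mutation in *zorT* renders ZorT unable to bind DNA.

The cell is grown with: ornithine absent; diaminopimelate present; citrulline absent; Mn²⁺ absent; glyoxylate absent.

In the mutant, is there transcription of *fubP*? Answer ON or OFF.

OFF

Glyoxylate is absent, so NerP is inactive.
Mn²⁺ is absent, so GorE is active.
No repressor is bound and GorE is active, so *jalV* is transcribed.
So JalV is produced and active.
Ornithine is absent, so KepL is inactive.
No repressor is bound and JalV is active, so *sibU* is transcribed.
So SibU is produced and active.
Citrulline is absent, so IrpD is active.
ZorT is non-functional in this strain, so it has no effect.
With repressor IrpD bound, *fubP* is not transcribed.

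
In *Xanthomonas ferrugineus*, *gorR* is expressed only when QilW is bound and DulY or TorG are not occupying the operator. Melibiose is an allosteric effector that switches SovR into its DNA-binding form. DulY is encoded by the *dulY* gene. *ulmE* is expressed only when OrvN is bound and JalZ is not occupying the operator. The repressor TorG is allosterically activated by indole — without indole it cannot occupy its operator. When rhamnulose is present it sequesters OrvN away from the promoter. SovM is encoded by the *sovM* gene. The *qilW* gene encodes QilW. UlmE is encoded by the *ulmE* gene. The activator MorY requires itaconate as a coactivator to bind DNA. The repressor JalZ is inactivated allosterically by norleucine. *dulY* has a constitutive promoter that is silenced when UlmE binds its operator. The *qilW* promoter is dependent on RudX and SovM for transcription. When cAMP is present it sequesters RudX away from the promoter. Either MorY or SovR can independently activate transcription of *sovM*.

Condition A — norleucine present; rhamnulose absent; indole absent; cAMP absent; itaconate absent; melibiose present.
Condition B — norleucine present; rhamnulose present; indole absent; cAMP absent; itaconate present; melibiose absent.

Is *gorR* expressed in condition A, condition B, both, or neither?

A only

Condition A:
Norleucine is present, so JalZ is inactive.
Rhamnulose is absent, so OrvN is active.
No repressor is bound and OrvN is active, so *ulmE* is transcribed.
So UlmE is produced and active.
With repressor UlmE bound, *dulY* is not transcribed.
So DulY is not produced.
Indole is absent, so TorG is inactive.
cAMP is absent, so RudX is active.
Itaconate is absent, so MorY is inactive.
Melibiose is present, so SovR is active.
Activator SovR is present, so *sovM* is transcribed.
So SovM is produced and active.
No repressor is bound and RudX and SovM are active, so *qilW* is transcribed.
So QilW is produced and active.
No repressor is bound and QilW is active, so *gorR* is transcribed.
→ *gorR* is ON in A.
Condition B:
Norleucine is present, so JalZ is inactive.
Rhamnulose is present, so OrvN is inactive.
Required activator OrvN is absent, so *ulmE* is not transcribed.
So UlmE is not produced.
With no repressor bound, *dulY* is transcribed.
So DulY is produced and active.
Indole is absent, so TorG is inactive.
cAMP is absent, so RudX is active.
Itaconate is present, so MorY is active.
Melibiose is absent, so SovR is inactive.
Activator MorY is present, so *sovM* is transcribed.
So SovM is produced and active.
No repressor is bound and RudX and SovM are active, so *qilW* is transcribed.
So QilW is produced and active.
With repressor DulY bound, *gorR* is not transcribed.
→ *gorR* is OFF in B.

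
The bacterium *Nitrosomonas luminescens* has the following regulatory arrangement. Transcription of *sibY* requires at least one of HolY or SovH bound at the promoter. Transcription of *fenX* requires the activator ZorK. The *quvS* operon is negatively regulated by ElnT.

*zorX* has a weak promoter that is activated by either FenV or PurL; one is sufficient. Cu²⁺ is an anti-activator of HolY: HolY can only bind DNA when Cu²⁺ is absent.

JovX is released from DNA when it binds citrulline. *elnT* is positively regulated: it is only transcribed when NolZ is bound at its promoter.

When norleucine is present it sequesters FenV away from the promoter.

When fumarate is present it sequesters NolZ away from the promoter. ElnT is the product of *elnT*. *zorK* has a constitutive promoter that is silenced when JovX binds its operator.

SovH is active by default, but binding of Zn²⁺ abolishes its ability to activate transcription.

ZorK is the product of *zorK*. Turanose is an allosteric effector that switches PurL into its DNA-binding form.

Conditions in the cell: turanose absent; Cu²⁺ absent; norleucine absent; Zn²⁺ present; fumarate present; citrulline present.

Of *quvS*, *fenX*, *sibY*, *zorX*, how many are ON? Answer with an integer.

4

Fumarate is present, so NolZ is inactive.
Required activator NolZ is absent, so *elnT* is not transcribed.
So ElnT is not produced.
With no repressor bound, *quvS* is transcribed.
→ *quvS* is ON.
Citrulline is present, so JovX is inactive.
With no repressor bound, *zorK* is transcribed.
So ZorK is produced and active.
No repressor is bound and ZorK is active, so *fenX* is transcribed.
→ *fenX* is ON.
Cu²⁺ is absent, so HolY is active.
Zn²⁺ is present, so SovH is inactive.
Activator HolY is present, so *sibY* is transcribed.
→ *sibY* is ON.
Norleucine is absent, so FenV is active.
Turanose is absent, so PurL is inactive.
Activator FenV is present, so *zorX* is transcribed.
→ *zorX* is ON.
4 of the 4 genes are transcribed.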